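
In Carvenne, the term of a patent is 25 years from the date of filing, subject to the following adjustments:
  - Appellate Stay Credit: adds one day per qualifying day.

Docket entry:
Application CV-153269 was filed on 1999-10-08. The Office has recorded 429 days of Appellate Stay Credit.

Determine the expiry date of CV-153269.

Base term: filing date + 25 years → 8 October 2024.
Appellate Stay Credit: +429 days → 11 December 2025.

December 11, 2025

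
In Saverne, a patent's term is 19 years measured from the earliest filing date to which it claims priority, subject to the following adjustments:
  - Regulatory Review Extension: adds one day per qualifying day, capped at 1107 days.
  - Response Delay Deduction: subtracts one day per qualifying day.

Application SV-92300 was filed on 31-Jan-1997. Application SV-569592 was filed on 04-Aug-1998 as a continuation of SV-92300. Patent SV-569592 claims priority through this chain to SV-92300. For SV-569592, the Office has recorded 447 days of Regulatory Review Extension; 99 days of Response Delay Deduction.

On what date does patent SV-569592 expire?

2017-01-13

Earliest priority filing: 31 January 1997.
Base term: 31 January 1997 + 19 years → 31 January 2016.
Regulatory Review Extension: 447 days (within the 1107-day cap) → +447 days → 22 April 2017.
Response Delay Deduction: −99 days → 13 January 2017.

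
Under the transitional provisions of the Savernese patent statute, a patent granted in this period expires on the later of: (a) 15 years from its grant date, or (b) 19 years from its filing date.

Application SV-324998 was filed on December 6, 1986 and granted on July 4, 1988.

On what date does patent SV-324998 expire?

December 6, 2005

(a) grant + 15 years → 4 July 2003.
(b) filing + 19 years → 6 December 2005.
Later of the two: 6 December 2005.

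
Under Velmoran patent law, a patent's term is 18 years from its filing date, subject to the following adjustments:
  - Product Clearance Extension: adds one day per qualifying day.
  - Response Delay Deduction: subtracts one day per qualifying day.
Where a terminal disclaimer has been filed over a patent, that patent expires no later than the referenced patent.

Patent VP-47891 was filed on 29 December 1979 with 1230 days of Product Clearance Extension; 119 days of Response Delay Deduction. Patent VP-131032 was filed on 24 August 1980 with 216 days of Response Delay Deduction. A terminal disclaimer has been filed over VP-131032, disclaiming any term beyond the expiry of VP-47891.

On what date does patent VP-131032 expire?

January 20, 1998

Natural term of VP-131032:
  Base: filing + 18 years → 24 August 1998.
  Response Delay Deduction: −216 days → 20 January 1998.
Expiry of referenced patent VP-47891:
  Base: filing + 18 years → 29 December 1997.
  Product Clearance Extension: +1230 days → 12 May 2001.
  Response Delay Deduction: −119 days → 13 January 2001.
Terminal disclaimer: VP-131032 expires on the earlier of 20 January 1998 and 13 January 2001.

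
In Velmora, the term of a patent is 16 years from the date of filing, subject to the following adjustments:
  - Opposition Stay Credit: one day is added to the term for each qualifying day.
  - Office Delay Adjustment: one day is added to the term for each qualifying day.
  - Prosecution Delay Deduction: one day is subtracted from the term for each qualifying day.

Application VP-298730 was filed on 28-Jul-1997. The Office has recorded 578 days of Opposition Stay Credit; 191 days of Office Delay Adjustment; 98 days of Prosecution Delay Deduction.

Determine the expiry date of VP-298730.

Base term: filing date + 16 years → 28 July 2013.
Opposition Stay Credit: +578 days → 26 February 2015.
Office Delay Adjustment: +191 days → 5 September 2015.
Prosecution Delay Deduction: −98 days → 30 May 2015.

2015-05-30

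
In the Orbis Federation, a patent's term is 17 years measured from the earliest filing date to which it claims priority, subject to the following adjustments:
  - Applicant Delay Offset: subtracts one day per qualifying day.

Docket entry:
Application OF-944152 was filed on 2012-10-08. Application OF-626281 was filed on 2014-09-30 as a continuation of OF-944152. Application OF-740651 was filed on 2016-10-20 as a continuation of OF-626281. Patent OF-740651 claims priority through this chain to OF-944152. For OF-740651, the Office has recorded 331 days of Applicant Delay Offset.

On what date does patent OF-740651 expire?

Earliest priority filing: 8 October 2012.
Base term: 8 October 2012 + 17 years → 8 October 2029.
Applicant Delay Offset: −331 days → 11 November 2028.

2028-11-11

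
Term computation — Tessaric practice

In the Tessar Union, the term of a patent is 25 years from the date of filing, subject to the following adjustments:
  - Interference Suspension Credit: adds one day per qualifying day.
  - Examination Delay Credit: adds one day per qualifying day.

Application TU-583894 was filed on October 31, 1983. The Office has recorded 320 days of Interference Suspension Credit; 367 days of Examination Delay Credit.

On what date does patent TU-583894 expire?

September 18, 2010

Base term: filing date + 25 years → 31 October 2008.
Interference Suspension Credit: +320 days → 16 September 2009.
Examination Delay Credit: +367 days → 18 September 2010.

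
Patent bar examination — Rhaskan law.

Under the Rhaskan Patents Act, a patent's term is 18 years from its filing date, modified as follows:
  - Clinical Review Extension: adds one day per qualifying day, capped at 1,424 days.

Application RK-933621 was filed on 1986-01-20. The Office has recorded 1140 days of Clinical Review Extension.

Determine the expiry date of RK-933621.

March 5, 2007

Base term: filing date + 18 years → 20 January 2004.
Clinical Review Extension: 1140 days (within the 1424-day cap) → +1140 days → 5 March 2007.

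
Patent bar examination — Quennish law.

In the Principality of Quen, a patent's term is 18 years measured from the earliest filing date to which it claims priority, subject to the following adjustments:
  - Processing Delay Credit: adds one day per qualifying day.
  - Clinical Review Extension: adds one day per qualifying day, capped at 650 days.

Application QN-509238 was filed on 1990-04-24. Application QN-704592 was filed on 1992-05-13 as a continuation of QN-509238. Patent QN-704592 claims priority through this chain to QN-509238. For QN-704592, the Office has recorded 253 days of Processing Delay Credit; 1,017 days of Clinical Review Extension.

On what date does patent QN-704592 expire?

October 14, 2010

Earliest priority filing: 24 April 1990.
Base term: 24 April 1990 + 18 years → 24 April 2008.
Processing Delay Credit: +253 days → 2 January 2009.
Clinical Review Extension: 1017 days claimed exceeds the 650-day cap, so +650 days → 14 October 2010.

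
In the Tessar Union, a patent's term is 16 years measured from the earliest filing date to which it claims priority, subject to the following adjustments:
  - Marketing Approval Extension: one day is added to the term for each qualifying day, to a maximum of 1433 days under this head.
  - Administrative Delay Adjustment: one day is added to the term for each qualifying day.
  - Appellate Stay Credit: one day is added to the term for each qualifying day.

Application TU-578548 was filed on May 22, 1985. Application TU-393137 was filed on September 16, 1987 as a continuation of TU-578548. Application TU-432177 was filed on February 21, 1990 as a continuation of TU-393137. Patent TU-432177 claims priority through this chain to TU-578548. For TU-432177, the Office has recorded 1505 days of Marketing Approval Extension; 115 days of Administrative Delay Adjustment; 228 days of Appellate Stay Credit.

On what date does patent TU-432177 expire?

Earliest priority filing: 22 May 1985.
Base term: 22 May 1985 + 16 years → 22 May 2001.
Marketing Approval Extension: 1505 days claimed exceeds the 1433-day cap, so +1433 days → 24 April 2005.
Administrative Delay Adjustment: +115 days → 17 August 2005.
Appellate Stay Credit: +228 days → 2 April 2006.

April 2, 2006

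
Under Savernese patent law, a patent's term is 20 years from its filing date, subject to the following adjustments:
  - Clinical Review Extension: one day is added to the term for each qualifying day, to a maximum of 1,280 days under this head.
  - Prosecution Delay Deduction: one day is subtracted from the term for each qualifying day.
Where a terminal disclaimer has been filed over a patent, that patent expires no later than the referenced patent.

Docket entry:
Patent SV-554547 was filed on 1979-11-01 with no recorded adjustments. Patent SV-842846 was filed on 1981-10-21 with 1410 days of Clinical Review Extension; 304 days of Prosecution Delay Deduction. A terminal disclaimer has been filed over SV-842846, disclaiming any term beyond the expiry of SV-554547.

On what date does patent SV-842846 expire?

Natural term of SV-842846:
  Base: filing + 20 years → 21 October 2001.
  Clinical Review Extension: 1410 days claimed exceeds the 1280-day cap, so +1280 days → 23 April 2005.
  Prosecution Delay Deduction: −304 days → 23 June 2004.
Expiry of referenced patent SV-554547:
  Base: filing + 20 years → 1 November 1999.
Terminal disclaimer: SV-842846 expires on the earlier of 23 June 2004 and 1 November 1999.

1999-11-01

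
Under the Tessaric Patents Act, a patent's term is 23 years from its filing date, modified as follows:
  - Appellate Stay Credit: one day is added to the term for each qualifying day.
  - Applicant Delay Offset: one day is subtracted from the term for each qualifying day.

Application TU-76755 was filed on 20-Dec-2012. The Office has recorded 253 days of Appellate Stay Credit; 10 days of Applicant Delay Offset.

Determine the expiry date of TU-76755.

Base term: filing date + 23 years → 20 December 2035.
Appellate Stay Credit: +253 days → 29 August 2036.
Applicant Delay Offset: −10 days → 19 August 2036.

2036-08-19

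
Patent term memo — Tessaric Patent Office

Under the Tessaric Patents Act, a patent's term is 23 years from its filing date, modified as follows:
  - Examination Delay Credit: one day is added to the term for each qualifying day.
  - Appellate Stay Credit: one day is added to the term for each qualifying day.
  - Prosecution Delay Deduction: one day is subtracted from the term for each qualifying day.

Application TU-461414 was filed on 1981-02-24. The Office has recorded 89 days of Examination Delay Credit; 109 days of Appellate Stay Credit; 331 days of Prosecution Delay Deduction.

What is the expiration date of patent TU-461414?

2003-10-14

Base term: filing date + 23 years → 24 February 2004.
Examination Delay Credit: +89 days → 23 May 2004.
Appellate Stay Credit: +109 days → 9 September 2004.
Prosecution Delay Deduction: −331 days → 14 October 2003.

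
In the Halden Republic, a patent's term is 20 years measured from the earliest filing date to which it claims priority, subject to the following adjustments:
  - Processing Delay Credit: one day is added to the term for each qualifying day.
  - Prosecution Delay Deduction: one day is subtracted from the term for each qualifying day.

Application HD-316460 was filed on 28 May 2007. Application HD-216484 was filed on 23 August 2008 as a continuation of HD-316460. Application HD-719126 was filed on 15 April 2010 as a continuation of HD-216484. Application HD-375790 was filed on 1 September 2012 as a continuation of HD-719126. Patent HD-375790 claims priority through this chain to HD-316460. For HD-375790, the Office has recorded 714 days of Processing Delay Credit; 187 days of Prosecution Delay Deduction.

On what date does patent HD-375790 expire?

2028-11-05

Earliest priority filing: 28 May 2007.
Base term: 28 May 2007 + 20 years → 28 May 2027.
Processing Delay Credit: +714 days → 11 May 2029.
Prosecution Delay Deduction: −187 days → 5 November 2028.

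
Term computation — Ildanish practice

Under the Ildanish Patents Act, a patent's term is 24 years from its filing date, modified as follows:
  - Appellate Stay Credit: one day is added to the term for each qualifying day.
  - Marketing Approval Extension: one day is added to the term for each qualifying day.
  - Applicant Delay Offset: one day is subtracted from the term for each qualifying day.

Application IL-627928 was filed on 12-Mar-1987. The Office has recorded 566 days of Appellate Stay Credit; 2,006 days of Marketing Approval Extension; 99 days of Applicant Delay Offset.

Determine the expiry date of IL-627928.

2017-12-18

Base term: filing date + 24 years → 12 March 2011.
Appellate Stay Credit: +566 days → 28 September 2012.
Marketing Approval Extension: +2006 days → 27 March 2018.
Applicant Delay Offset: −99 days → 18 December 2017.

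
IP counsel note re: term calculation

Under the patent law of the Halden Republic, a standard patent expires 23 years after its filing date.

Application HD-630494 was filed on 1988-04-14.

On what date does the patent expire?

Filing date + 23 years → 14 April 2011.

2011-04-14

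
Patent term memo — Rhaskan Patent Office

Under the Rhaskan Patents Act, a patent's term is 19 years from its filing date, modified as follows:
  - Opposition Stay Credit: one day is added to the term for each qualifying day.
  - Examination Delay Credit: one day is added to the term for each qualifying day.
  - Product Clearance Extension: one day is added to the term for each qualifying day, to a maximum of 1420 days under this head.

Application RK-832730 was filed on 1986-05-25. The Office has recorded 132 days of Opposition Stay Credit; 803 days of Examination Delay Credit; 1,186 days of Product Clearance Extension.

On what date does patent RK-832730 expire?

Base term: filing date + 19 years → 25 May 2005.
Opposition Stay Credit: +132 days → 4 October 2005.
Examination Delay Credit: +803 days → 16 December 2007.
Product Clearance Extension: 1186 days (within the 1420-day cap) → +1186 days → 16 March 2011.

March 16, 2011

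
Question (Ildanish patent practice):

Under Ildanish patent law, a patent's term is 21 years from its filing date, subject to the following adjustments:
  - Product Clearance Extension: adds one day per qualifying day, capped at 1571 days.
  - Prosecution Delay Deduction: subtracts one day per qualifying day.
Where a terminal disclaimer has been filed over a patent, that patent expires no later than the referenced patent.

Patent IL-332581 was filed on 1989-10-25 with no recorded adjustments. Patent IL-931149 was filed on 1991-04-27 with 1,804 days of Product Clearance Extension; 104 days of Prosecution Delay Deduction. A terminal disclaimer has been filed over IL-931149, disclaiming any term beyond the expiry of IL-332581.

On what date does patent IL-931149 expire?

October 25, 2010

Natural term of IL-931149:
  Base: filing + 21 years → 27 April 2012.
  Product Clearance Extension: 1804 days claimed exceeds the 1571-day cap, so +1571 days → 15 August 2016.
  Prosecution Delay Deduction: −104 days → 3 May 2016.
Expiry of referenced patent IL-332581:
  Base: filing + 21 years → 25 October 2010.
Terminal disclaimer: IL-931149 expires on the earlier of 3 May 2016 and 25 October 2010.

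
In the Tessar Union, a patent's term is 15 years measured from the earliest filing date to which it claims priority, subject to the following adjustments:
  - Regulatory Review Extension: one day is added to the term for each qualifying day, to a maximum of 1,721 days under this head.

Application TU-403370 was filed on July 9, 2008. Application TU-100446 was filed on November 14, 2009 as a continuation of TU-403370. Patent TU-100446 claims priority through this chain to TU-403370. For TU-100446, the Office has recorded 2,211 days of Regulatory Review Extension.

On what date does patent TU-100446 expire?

March 25, 2028

Earliest priority filing: 9 July 2008.
Base term: 9 July 2008 + 15 years → 9 July 2023.
Regulatory Review Extension: 2211 days claimed exceeds the 1721-day cap, so +1721 days → 25 March 2028.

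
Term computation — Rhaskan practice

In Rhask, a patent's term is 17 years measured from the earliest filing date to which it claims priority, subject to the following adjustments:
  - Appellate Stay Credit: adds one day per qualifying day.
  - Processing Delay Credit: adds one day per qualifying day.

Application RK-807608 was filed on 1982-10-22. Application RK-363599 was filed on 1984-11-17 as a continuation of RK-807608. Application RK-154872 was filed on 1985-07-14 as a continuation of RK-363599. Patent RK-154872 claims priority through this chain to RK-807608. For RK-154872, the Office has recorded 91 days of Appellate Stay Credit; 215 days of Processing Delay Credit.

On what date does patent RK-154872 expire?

August 23, 2000

Earliest priority filing: 22 October 1982.
Base term: 22 October 1982 + 17 years → 22 October 1999.
Appellate Stay Credit: +91 days → 21 January 2000.
Processing Delay Credit: +215 days → 23 August 2000.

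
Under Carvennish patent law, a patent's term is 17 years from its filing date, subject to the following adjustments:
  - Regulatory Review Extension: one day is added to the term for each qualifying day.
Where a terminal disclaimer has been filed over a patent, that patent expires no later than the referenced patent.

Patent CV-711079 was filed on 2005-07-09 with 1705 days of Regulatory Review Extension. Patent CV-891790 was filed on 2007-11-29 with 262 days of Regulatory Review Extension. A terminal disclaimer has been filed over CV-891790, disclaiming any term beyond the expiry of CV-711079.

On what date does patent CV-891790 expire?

Natural term of CV-891790:
  Base: filing + 17 years → 29 November 2024.
  Regulatory Review Extension: +262 days → 18 August 2025.
Expiry of referenced patent CV-711079:
  Base: filing + 17 years → 9 July 2022.
  Regulatory Review Extension: +1705 days → 10 March 2027.
Terminal disclaimer: CV-891790 expires on the earlier of 18 August 2025 and 10 March 2027.

2025-08-18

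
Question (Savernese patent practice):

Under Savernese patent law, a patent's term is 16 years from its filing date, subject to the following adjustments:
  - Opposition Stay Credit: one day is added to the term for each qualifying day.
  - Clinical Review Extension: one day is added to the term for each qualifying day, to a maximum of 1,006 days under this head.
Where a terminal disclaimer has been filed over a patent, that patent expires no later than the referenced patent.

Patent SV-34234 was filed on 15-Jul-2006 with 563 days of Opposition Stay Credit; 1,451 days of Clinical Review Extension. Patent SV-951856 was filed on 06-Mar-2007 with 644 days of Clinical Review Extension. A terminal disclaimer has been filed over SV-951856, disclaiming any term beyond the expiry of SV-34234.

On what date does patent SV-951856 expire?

Natural term of SV-951856:
  Base: filing + 16 years → 6 March 2023.
  Clinical Review Extension: 644 days (within the 1006-day cap) → +644 days → 9 December 2024.
Expiry of referenced patent SV-34234:
  Base: filing + 16 years → 15 July 2022.
  Opposition Stay Credit: +563 days → 29 January 2024.
  Clinical Review Extension: 1451 days claimed exceeds the 1006-day cap, so +1006 days → 31 October 2026.
Terminal disclaimer: SV-951856 expires on the earlier of 9 December 2024 and 31 October 2026.

2024-12-09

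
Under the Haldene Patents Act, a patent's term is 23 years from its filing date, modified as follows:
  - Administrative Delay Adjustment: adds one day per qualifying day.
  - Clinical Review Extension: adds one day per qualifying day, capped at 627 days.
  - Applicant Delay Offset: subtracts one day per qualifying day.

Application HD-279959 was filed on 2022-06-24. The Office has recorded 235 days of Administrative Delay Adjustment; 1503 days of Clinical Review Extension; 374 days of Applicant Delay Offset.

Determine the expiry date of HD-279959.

Base term: filing date + 23 years → 24 June 2045.
Administrative Delay Adjustment: +235 days → 14 February 2046.
Clinical Review Extension: 1503 days claimed exceeds the 627-day cap, so +627 days → 3 November 2047.
Applicant Delay Offset: −374 days → 25 October 2046.

October 25, 2046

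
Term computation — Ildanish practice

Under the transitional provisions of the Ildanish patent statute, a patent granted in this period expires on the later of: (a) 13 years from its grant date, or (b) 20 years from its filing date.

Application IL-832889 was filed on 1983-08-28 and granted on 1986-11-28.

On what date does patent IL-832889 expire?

(a) grant + 13 years → 28 November 1999.
(b) filing + 20 years → 28 August 2003.
Later of the two: 28 August 2003.

August 28, 2003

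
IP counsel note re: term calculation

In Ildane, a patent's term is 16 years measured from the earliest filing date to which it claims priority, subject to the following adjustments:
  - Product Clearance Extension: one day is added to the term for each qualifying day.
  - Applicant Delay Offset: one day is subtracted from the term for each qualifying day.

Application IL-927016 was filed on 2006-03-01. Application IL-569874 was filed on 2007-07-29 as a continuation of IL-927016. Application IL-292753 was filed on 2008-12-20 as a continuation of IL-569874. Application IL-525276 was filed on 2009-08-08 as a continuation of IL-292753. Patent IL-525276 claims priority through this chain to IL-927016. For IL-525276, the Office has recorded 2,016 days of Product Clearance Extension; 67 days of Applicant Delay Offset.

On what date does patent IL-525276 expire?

2027-07-02

Earliest priority filing: 1 March 2006.
Base term: 1 March 2006 + 16 years → 1 March 2022.
Product Clearance Extension: +2016 days → 7 September 2027.
Applicant Delay Offset: −67 days → 2 July 2027.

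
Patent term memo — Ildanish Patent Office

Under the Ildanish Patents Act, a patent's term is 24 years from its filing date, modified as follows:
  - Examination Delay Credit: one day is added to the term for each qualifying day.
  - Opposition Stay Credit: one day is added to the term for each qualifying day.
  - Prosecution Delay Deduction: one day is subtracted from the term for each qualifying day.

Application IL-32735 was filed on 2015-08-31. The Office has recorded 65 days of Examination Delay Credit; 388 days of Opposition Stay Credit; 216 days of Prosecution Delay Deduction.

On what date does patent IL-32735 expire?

2040-04-24

Base term: filing date + 24 years → 31 August 2039.
Examination Delay Credit: +65 days → 4 November 2039.
Opposition Stay Credit: +388 days → 26 November 2040.
Prosecution Delay Deduction: −216 days → 24 April 2040.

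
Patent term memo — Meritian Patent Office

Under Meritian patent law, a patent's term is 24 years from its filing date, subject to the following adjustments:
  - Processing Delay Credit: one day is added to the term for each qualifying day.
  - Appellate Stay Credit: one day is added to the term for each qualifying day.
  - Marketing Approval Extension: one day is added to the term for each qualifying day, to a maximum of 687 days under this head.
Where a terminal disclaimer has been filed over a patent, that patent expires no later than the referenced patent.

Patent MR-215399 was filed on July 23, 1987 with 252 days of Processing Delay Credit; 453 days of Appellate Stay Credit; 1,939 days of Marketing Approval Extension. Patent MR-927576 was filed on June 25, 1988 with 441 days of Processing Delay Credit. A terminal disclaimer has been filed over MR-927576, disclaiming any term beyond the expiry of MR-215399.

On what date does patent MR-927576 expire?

2013-09-09

Natural term of MR-927576:
  Base: filing + 24 years → 25 June 2012.
  Processing Delay Credit: +441 days → 9 September 2013.
Expiry of referenced patent MR-215399:
  Base: filing + 24 years → 23 July 2011.
  Processing Delay Credit: +252 days → 31 March 2012.
  Appellate Stay Credit: +453 days → 27 June 2013.
  Marketing Approval Extension: 1939 days claimed exceeds the 687-day cap, so +687 days → 15 May 2015.
Terminal disclaimer: MR-927576 expires on the earlier of 9 September 2013 and 15 May 2015.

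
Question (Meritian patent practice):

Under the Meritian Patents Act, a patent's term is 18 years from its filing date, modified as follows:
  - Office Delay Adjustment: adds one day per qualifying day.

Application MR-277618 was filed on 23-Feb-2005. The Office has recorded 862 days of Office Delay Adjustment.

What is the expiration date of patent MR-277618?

July 4, 2025

Base term: filing date + 18 years → 23 February 2023.
Office Delay Adjustment: +862 days → 4 July 2025.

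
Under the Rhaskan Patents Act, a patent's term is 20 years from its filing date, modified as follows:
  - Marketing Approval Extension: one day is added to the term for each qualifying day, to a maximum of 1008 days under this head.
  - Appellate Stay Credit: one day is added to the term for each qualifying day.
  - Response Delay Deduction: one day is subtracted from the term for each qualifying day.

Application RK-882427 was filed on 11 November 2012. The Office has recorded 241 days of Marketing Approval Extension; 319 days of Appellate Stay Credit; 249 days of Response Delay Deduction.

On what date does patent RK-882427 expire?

Base term: filing date + 20 years → 11 November 2032.
Marketing Approval Extension: 241 days (within the 1008-day cap) → +241 days → 10 July 2033.
Appellate Stay Credit: +319 days → 25 May 2034.
Response Delay Deduction: −249 days → 18 September 2033.

September 18, 2033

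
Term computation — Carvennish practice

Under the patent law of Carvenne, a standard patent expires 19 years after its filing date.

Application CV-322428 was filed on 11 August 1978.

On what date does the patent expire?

Filing date + 19 years → 11 August 1997.

1997-08-11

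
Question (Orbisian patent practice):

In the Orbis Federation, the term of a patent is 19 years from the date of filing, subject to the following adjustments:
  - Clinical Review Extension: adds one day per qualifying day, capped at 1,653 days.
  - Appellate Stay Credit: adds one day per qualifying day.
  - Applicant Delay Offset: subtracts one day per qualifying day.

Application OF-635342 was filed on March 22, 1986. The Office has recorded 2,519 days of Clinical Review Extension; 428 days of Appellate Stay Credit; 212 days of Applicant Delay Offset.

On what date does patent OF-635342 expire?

Base term: filing date + 19 years → 22 March 2005.
Clinical Review Extension: 2519 days claimed exceeds the 1653-day cap, so +1653 days → 30 September 2009.
Appellate Stay Credit: +428 days → 2 December 2010.
Applicant Delay Offset: −212 days → 4 May 2010.

May 4, 2010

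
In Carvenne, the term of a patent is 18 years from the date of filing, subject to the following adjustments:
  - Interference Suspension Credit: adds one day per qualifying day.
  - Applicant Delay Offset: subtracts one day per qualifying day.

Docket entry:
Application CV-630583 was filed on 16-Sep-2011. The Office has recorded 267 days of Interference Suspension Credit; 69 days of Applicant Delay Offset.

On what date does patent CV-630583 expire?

April 2, 2030

Base term: filing date + 18 years → 16 September 2029.
Interference Suspension Credit: +267 days → 10 June 2030.
Applicant Delay Offset: −69 days → 2 April 2030.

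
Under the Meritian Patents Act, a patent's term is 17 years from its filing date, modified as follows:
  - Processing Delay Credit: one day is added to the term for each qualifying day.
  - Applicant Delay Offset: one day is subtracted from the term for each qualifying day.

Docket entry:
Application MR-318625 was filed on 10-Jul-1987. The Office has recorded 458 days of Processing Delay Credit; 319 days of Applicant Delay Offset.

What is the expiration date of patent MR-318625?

Base term: filing date + 17 years → 10 July 2004.
Processing Delay Credit: +458 days → 11 October 2005.
Applicant Delay Offset: −319 days → 26 November 2004.

2004-11-26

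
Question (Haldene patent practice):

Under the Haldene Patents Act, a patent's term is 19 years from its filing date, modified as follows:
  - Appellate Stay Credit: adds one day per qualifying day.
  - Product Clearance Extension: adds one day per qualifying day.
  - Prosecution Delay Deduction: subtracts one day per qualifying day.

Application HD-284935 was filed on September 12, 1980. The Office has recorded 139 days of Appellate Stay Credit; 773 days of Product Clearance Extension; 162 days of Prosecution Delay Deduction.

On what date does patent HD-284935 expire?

Base term: filing date + 19 years → 12 September 1999.
Appellate Stay Credit: +139 days → 29 January 2000.
Product Clearance Extension: +773 days → 12 March 2002.
Prosecution Delay Deduction: −162 days → 1 October 2001.

2001-10-01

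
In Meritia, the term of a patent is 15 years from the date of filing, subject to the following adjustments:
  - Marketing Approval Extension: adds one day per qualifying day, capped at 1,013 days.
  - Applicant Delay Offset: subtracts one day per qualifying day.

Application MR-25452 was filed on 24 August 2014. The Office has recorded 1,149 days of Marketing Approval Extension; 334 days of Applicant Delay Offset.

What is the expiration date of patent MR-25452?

July 4, 2031

Base term: filing date + 15 years → 24 August 2029.
Marketing Approval Extension: 1149 days claimed exceeds the 1013-day cap, so +1013 days → 2 June 2032.
Applicant Delay Offset: −334 days → 4 July 2031.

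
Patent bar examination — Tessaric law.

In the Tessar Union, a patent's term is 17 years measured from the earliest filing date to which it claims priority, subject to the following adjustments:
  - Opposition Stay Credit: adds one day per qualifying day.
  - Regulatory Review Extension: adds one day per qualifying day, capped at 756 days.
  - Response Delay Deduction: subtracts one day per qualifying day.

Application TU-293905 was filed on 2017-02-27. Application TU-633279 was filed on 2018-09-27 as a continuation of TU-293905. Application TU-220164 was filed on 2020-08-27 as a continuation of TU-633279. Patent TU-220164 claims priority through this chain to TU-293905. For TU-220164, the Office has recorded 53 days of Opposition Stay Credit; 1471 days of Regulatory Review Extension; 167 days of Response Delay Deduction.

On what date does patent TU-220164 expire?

December 1, 2035

Earliest priority filing: 27 February 2017.
Base term: 27 February 2017 + 17 years → 27 February 2034.
Opposition Stay Credit: +53 days → 21 April 2034.
Regulatory Review Extension: 1471 days claimed exceeds the 756-day cap, so +756 days → 16 May 2036.
Response Delay Deduction: −167 days → 1 December 2035.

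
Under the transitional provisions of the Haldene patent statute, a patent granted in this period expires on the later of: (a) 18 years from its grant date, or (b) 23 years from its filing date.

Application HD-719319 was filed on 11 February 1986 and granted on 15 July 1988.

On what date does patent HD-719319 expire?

(a) grant + 18 years → 15 July 2006.
(b) filing + 23 years → 11 February 2009.
Later of the two: 11 February 2009.

2009-02-11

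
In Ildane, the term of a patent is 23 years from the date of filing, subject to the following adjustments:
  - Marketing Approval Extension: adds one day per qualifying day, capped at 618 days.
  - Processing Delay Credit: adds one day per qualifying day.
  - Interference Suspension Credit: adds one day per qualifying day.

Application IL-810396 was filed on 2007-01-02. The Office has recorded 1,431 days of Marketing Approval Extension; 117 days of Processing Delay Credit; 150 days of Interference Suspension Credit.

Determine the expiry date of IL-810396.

June 5, 2032

Base term: filing date + 23 years → 2 January 2030.
Marketing Approval Extension: 1431 days claimed exceeds the 618-day cap, so +618 days → 12 September 2031.
Processing Delay Credit: +117 days → 7 January 2032.
Interference Suspension Credit: +150 days → 5 June 2032.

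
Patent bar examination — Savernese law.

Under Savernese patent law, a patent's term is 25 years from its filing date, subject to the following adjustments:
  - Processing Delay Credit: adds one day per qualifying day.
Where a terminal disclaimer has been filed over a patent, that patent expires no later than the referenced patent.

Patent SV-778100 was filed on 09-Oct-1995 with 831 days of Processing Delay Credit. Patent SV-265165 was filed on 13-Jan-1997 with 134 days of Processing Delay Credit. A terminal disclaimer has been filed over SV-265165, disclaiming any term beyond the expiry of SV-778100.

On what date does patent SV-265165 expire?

2022-05-27

Natural term of SV-265165:
  Base: filing + 25 years → 13 January 2022.
  Processing Delay Credit: +134 days → 27 May 2022.
Expiry of referenced patent SV-778100:
  Base: filing + 25 years → 9 October 2020.
  Processing Delay Credit: +831 days → 18 January 2023.
Terminal disclaimer: SV-265165 expires on the earlier of 27 May 2022 and 18 January 2023.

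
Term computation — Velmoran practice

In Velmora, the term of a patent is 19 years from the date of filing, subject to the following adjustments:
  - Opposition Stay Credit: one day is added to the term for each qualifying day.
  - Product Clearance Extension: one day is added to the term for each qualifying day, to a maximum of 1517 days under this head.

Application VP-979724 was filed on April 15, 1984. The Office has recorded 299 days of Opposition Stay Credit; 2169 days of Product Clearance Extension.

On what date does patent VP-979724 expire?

April 4, 2008

Base term: filing date + 19 years → 15 April 2003.
Opposition Stay Credit: +299 days → 8 February 2004.
Product Clearance Extension: 2169 days claimed exceeds the 1517-day cap, so +1517 days → 4 April 2008.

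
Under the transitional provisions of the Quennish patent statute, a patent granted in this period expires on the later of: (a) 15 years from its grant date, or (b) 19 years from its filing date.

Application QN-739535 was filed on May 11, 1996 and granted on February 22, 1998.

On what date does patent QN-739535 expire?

(a) grant + 15 years → 22 February 2013.
(b) filing + 19 years → 11 May 2015.
Later of the two: 11 May 2015.

2015-05-11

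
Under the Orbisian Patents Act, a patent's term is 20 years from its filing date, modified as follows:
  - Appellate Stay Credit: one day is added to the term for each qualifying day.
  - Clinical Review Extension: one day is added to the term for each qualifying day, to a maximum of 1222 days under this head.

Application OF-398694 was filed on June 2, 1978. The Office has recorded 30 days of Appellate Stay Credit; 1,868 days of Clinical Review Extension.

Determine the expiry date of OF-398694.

November 5, 2001

Base term: filing date + 20 years → 2 June 1998.
Appellate Stay Credit: +30 days → 2 July 1998.
Clinical Review Extension: 1868 days claimed exceeds the 1222-day cap, so +1222 days → 5 November 2001.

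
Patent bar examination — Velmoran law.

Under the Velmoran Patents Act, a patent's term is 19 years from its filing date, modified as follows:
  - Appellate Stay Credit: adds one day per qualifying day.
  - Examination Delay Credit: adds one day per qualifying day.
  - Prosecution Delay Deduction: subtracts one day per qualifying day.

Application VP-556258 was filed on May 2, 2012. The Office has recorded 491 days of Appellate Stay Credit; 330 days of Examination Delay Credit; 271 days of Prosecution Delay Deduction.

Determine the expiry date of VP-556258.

November 2, 2032

Base term: filing date + 19 years → 2 May 2031.
Appellate Stay Credit: +491 days → 4 September 2032.
Examination Delay Credit: +330 days → 31 July 2033.
Prosecution Delay Deduction: −271 days → 2 November 2032.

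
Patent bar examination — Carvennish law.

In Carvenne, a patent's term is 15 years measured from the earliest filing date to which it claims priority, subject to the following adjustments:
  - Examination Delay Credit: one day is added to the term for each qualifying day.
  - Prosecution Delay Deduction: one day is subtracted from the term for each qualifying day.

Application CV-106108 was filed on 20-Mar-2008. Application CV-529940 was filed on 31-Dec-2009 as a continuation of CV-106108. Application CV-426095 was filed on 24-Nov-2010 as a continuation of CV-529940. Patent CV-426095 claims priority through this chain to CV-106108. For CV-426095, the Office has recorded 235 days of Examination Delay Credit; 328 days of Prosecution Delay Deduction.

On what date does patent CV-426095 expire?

Earliest priority filing: 20 March 2008.
Base term: 20 March 2008 + 15 years → 20 March 2023.
Examination Delay Credit: +235 days → 10 November 2023.
Prosecution Delay Deduction: −328 days → 17 December 2022.

December 17, 2022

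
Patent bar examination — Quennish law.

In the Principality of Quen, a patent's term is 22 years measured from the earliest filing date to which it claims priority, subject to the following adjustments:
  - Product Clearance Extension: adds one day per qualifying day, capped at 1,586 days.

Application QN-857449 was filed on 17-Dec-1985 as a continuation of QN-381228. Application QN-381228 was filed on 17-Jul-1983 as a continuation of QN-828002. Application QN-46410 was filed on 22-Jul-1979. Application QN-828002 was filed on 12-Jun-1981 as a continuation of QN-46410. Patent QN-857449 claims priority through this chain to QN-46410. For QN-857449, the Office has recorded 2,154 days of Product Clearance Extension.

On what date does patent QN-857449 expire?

Earliest priority filing: 22 July 1979.
Base term: 22 July 1979 + 22 years → 22 July 2001.
Product Clearance Extension: 2154 days claimed exceeds the 1586-day cap, so +1586 days → 24 November 2005.

November 24, 2005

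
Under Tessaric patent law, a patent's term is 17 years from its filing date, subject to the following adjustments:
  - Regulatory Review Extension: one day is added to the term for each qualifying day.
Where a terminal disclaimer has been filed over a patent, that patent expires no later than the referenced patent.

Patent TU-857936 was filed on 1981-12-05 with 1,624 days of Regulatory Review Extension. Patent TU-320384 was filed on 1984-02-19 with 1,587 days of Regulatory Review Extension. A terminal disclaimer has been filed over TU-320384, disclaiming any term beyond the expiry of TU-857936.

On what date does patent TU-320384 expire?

2003-05-17

Natural term of TU-320384:
  Base: filing + 17 years → 19 February 2001.
  Regulatory Review Extension: +1587 days → 25 June 2005.
Expiry of referenced patent TU-857936:
  Base: filing + 17 years → 5 December 1998.
  Regulatory Review Extension: +1624 days → 17 May 2003.
Terminal disclaimer: TU-320384 expires on the earlier of 25 June 2005 and 17 May 2003.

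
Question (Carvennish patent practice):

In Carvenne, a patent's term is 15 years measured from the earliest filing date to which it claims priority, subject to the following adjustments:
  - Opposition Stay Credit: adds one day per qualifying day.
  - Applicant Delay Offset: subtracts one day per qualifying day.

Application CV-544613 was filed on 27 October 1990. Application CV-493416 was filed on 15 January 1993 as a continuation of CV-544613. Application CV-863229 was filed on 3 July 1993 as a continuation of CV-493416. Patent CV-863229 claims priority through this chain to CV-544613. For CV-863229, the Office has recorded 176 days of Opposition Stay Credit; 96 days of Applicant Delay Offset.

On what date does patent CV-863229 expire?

Earliest priority filing: 27 October 1990.
Base term: 27 October 1990 + 15 years → 27 October 2005.
Opposition Stay Credit: +176 days → 21 April 2006.
Applicant Delay Offset: −96 days → 15 January 2006.

January 15, 2006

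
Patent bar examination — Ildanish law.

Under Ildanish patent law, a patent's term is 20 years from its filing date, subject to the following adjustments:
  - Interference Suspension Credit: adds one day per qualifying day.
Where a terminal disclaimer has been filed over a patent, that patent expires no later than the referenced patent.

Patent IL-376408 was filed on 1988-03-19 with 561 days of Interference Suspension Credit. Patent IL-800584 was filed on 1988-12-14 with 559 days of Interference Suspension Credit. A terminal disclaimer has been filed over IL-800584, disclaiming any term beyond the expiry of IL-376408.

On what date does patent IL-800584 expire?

Natural term of IL-800584:
  Base: filing + 20 years → 14 December 2008.
  Interference Suspension Credit: +559 days → 26 June 2010.
Expiry of referenced patent IL-376408:
  Base: filing + 20 years → 19 March 2008.
  Interference Suspension Credit: +561 days → 1 October 2009.
Terminal disclaimer: IL-800584 expires on the earlier of 26 June 2010 and 1 October 2009.

October 1, 2009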